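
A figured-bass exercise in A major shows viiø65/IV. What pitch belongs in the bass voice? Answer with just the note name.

The applied chord viiø65/IV is rooted on C#: C#-E-G-B.
The figure 65 means first inversion — the third is in the bass.

E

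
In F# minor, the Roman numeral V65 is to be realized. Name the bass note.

V in F# minor has root C#; the chord is C#-E#-G#-B.
The figure 65 means first inversion — the third is in the bass.

E#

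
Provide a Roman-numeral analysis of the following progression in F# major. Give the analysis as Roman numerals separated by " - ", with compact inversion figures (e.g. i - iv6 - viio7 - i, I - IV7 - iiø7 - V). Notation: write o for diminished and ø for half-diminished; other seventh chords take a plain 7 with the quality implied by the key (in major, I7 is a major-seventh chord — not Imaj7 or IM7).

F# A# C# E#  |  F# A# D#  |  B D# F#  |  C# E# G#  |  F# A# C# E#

I7 - vi6 - IV - V - I7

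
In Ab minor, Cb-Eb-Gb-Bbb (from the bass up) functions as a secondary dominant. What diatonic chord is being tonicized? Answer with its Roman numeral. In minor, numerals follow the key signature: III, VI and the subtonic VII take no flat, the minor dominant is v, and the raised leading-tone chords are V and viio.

The chord is a dominant seventh chord on Cb.
A dominant resolves down a perfect fifth: Cb → Fb. In Ab minor, Fb is scale degree 6, i.e. VI.

VI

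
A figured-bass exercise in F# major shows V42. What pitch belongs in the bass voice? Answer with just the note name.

B

V in F# major has root C#; the chord is C#-E#-G#-B.
The figure 42 means third inversion — the seventh is in the bass.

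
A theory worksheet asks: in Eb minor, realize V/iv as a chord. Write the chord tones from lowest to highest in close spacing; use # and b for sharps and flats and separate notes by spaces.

Eb G Bb

V/iv is a secondary dominant — the dominant triad of iv. iv in Eb minor is Ab, so the applied chord's root is Eb, a perfect fifth above.
Building a major triad on Eb gives Eb-G-Bb.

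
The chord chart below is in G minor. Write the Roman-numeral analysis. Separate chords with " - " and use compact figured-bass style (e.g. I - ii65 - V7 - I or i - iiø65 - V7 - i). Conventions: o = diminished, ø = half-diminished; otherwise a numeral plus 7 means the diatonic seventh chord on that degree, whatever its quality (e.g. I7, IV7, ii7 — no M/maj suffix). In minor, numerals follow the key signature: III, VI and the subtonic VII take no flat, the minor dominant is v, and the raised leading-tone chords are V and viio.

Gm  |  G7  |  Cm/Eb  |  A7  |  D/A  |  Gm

i - V7/iv - iv6 - V7/V - V64 - i

Gm has root G, degree 1 in G minor, so i.
G7: a dominant seventh chord on G, the applied dominant of iv → V7/iv.
Cm/Eb: root C is the subdominant; minor triad there is iv6.
A7: chromatic; A is V of V, so V7/V.
D/A: root D is the dominant; major triad there is V64.
Gm has root G, degree 1 in G minor, so i.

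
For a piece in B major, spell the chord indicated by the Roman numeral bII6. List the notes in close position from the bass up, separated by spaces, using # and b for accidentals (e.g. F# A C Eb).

Scale degree 2 in B major is C#; lowering it a half step gives C. bII6 is the Neapolitan sixth — a major triad on the lowered second degree, here in its customary first inversion.
So the chord is C-E-G.
The figured bass 6 indicates first inversion, placing the third (E) in the bass: E-G-C.

E G C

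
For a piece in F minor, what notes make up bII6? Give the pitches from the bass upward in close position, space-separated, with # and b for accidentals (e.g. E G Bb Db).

Bb Db Gb

Scale degree 2 in F minor is G; lowering it a half step gives Gb. bII6 is the Neapolitan sixth — a major triad on the lowered second degree, here in its customary first inversion.
So the chord is Gb-Bb-Db.
The figured bass 6 indicates first inversion, placing the third (Bb) in the bass: Bb-Db-Gb.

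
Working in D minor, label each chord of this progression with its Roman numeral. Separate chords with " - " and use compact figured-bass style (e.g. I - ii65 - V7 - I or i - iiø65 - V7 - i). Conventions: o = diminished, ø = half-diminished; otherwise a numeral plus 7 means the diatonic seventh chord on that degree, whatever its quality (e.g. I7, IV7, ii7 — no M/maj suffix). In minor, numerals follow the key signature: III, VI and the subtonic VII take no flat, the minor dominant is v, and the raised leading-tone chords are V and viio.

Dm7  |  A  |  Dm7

i7 - V - i7

Dm7: root D is the tonic; minor seventh chord there is i7.
A has root A, degree 5 in D minor, so V.
Dm7 has root D, degree 1 in D minor, so i7.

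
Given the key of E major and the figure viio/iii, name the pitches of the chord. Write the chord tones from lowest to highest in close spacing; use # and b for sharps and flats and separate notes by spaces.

The slash marks an applied leading-tone chord: viio of iii. In E major, iii is G#, so the leading tone to it is F##, a half step below.
Building a diminished triad on F## gives F##-A#-C#.

F## A# C#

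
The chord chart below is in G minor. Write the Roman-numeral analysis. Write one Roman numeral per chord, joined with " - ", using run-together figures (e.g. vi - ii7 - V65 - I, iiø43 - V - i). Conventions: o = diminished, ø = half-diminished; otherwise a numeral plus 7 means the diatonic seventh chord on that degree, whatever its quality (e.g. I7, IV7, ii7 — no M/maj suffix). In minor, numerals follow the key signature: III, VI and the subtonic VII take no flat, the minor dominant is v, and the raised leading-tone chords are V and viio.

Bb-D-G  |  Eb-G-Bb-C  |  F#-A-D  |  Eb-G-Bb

i6 - iv65 - V6 - VI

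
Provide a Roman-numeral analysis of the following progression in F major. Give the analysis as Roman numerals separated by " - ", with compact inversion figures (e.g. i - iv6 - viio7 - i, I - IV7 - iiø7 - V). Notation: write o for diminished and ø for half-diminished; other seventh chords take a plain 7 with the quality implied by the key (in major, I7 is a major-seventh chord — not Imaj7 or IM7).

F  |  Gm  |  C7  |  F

I - ii - V7 - I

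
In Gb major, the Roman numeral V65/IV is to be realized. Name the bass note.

Bb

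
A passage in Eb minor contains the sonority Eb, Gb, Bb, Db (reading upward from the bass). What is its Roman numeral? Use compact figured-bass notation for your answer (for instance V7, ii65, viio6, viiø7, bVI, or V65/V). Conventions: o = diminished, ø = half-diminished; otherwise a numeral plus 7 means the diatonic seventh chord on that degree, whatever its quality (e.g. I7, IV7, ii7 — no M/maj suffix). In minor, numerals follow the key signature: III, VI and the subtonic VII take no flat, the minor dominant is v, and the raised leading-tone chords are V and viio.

i7

The pitches Eb-Gb-Bb-Db form a minor seventh chord rooted on Eb.
Eb is scale degree 1 in Eb minor, and a minor seventh chord on that degree is written i7.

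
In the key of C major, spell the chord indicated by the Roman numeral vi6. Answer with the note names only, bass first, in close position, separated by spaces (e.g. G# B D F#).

The numeral's case and figure indicate a minor triad. In C major its root, the sixth degree, is A.
Stacking thirds from A gives A-C-E.
The figured bass 6 indicates first inversion, placing the third (C) in the bass: C-E-A.

C E A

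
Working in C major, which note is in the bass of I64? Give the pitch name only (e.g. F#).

G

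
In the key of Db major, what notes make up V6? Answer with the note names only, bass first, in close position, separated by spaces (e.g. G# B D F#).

In Db major, scale degree 5 is Ab, and the diatonic chord built there is a major triad.
That chord is spelled Ab-C-Eb.
With the 6 figure the chord is in first inversion; from the bass C upward in close position it reads C-Eb-Ab.

C Eb Ab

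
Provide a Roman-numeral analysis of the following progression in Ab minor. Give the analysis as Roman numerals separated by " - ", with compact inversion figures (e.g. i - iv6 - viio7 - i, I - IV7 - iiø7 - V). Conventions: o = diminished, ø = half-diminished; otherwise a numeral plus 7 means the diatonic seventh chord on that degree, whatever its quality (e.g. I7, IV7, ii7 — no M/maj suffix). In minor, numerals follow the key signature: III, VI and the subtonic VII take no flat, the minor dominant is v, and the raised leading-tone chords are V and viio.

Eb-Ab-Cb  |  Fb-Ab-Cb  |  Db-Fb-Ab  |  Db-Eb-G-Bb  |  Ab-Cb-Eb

i64 - VI - iv - V42 - i

Eb-Ab-Cb: root Ab is the tonic; minor triad there is i64.
Fb-Ab-Cb: root Fb is the submediant; major triad there is VI.
Db-Fb-Ab: minor triad on Db = scale degree 4 → iv.
Db-Eb-G-Bb: root Eb is the dominant; dominant seventh chord there is V42.
Ab-Cb-Eb: root Ab is the tonic; minor triad there is i.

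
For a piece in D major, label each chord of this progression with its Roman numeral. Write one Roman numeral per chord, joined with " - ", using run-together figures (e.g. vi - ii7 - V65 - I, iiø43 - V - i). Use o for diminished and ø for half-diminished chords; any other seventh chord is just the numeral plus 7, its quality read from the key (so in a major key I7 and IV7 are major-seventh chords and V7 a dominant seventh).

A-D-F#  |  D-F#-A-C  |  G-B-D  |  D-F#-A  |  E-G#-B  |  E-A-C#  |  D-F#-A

I64 - V7/IV - IV - I - V/V - V64 - I

A-D-F#: major triad on D = scale degree 1 → I64.
D-F#-A-C is the secondary dominant of IV (dominant seventh chord on D): V7/IV.
G-B-D has root G, degree 4 in D major, so IV.
D-F#-A has root D, degree 1 in D major, so I.
E-G#-B: chromatic; E is V of V, so V/V.
E-A-C#: root A is the dominant; major triad there is V64.
D-F#-A: major triad on D = scale degree 1 → I.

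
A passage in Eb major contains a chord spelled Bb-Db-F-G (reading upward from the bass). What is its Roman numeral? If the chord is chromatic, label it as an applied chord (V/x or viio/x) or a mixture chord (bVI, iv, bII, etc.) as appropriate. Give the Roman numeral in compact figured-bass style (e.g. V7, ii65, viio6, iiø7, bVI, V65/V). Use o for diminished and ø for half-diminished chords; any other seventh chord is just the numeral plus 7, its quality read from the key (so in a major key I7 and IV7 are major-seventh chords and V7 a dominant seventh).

viiø65/IV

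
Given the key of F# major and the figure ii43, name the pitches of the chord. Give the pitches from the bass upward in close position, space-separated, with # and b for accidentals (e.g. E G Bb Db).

The numeral's case and figure indicate a minor seventh chord. In F# major its root, the supertonic, is G#.
That chord is spelled G#-B-D#-F#.
The figured bass 43 indicates second inversion, placing the fifth (D#) in the bass: D#-F#-G#-B.

D# F# G# B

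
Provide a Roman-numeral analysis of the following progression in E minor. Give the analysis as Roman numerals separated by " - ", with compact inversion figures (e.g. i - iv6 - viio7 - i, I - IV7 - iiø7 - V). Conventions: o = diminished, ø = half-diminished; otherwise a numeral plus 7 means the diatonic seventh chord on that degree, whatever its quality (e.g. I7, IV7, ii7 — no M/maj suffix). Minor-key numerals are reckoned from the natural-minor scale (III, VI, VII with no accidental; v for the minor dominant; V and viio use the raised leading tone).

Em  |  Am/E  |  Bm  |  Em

i - iv64 - v - i

Em: root E is the tonic; minor triad there is i.
Am/E: root A is the subdominant; minor triad there is iv64.
Bm: root B is the dominant; minor triad there is v.
Em: minor triad on E = scale degree 1 → i.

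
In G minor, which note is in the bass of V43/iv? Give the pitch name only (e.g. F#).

D

The applied chord V43/iv is rooted on G: G-B-D-F.
The figure 43 means second inversion — the fifth is in the bass.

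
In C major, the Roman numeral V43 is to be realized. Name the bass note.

V in C major has root G; the chord is G-B-D-F.
The figure 43 means second inversion — the fifth is in the bass.

D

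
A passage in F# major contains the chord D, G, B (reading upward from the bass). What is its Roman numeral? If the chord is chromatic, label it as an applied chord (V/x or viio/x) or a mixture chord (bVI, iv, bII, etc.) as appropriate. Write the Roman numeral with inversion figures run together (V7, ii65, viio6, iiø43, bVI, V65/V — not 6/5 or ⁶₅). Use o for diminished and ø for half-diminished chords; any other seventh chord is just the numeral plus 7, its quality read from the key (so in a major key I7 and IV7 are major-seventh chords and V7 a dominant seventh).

bII64

The pitches G-B-D form a major triad rooted on G.
G is the lowered second degree of F# major (diatonic 2 would be G#). This is the Neapolitan chord — a major triad on the lowered second degree.
With D in the bass the chord is in second inversion, so the figured bass is 64.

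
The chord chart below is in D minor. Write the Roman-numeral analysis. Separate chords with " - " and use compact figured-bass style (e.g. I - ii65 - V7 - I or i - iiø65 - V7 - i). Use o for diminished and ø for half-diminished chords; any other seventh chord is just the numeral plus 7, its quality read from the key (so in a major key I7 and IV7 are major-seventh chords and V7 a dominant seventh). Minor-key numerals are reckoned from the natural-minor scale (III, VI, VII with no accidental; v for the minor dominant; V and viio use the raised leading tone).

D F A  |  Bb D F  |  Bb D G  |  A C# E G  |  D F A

i - VI - iv6 - V7 - i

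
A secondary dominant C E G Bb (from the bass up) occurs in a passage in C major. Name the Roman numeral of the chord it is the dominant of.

The chord is a dominant seventh chord on C.
A dominant resolves down a perfect fifth: C → F. In C major, F is scale degree 4, i.e. IV.

IV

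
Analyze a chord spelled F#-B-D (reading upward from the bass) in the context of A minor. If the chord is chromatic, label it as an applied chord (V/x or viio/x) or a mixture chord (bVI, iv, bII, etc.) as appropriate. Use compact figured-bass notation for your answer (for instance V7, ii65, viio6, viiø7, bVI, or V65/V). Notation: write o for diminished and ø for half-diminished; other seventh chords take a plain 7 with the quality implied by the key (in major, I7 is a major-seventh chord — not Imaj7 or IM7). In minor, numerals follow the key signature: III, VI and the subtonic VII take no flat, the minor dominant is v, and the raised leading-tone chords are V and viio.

ii64

Stacked in thirds the chord is B-D-F#: a minor triad on B.
B is the second degree of A minor. This is the minor supertonic, borrowed from the parallel major (the Dorian ii).
With F# in the bass the chord is in second inversion, so the figured bass is 64.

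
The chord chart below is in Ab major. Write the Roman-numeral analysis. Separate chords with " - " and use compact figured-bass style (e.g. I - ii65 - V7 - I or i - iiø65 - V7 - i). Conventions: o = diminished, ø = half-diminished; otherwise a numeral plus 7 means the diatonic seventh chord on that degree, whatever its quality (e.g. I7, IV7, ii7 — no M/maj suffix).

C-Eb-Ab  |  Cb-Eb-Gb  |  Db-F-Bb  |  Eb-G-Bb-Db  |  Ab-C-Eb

C-Eb-Ab: root Ab is the tonic; major triad there is I6.
Cb-Eb-Gb: Cb with this quality isn't in the key; it's bIII, borrowed from the parallel minor.
Db-F-Bb has root Bb, degree 2 in Ab major, so ii6.
Eb-G-Bb-Db: root Eb is the dominant; dominant seventh chord there is V7.
Ab-C-Eb: major triad on Ab = scale degree 1 → I.

I6 - bIII - ii6 - V7 - I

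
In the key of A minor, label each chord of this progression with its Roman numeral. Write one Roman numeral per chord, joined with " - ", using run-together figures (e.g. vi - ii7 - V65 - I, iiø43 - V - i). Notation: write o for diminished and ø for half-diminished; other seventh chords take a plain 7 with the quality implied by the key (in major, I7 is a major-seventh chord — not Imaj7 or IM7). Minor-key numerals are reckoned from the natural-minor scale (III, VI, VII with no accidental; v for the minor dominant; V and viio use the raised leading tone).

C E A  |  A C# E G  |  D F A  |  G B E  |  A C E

i6 - V7/iv - iv - v6 - i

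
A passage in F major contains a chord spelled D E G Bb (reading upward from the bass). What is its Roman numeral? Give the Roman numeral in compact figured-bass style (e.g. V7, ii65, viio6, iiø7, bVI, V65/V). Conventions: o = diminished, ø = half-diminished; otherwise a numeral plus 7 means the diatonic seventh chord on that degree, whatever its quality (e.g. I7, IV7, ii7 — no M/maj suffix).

viiø42

The pitches E-G-Bb-D form a half-diminished seventh chord rooted on E.
In F major, E is the leading tone; the diatonic half-diminished seventh chord there is viiø7.
With D in the bass the chord is in third inversion, so the figured bass is 42.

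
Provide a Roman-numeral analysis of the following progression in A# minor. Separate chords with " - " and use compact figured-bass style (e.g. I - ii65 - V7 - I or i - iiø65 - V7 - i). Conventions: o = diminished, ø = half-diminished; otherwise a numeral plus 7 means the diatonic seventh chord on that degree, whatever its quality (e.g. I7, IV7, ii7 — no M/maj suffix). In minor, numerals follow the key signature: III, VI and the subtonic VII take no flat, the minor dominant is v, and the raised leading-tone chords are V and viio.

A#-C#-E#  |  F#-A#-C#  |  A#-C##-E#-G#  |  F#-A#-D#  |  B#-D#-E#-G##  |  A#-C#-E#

i - VI - V7/iv - iv6 - V43 - i

A#-C#-E# has root A#, degree 1 in A# minor, so i.
F#-A#-C#: major triad on F# = scale degree 6 → VI.
A#-C##-E#-G#: chromatic; A# is V of iv, so V7/iv.
F#-A#-D#: root D# is the subdominant; minor triad there is iv6.
B#-D#-E#-G## has root E#, degree 5 in A# minor, so V43.
A#-C#-E#: minor triad on A# = scale degree 1 → i.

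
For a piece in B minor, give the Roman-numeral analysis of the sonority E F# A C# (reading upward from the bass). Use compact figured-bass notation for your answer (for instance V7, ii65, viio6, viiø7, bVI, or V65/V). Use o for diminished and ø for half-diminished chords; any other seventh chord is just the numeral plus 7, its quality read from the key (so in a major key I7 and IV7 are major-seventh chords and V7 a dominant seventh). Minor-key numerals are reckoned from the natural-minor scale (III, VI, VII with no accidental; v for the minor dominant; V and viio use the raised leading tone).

Stacked in thirds the chord is F#-A-C#-E: a minor seventh chord on F#.
F# is scale degree 5 in B minor, and a minor seventh chord on that degree is written v7.
With E in the bass the chord is in third inversion, so the figured bass is 42.

v42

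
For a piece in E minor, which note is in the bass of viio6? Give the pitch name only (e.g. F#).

F#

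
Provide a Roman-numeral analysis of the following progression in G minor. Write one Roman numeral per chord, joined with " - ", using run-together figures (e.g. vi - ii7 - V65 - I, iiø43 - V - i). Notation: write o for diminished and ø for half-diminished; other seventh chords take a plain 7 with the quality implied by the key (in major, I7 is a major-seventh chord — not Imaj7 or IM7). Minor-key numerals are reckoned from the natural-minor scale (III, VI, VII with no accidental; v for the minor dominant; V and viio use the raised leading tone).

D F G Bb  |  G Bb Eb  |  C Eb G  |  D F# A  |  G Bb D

i43 - VI6 - iv - V - i

D-F-G-Bb has root G, degree 1 in G minor, so i43.
G-Bb-Eb: root Eb is the submediant; major triad there is VI6.
C-Eb-G: minor triad on C = scale degree 4 → iv.
D-F#-A has root D, degree 5 in G minor, so V.
G-Bb-D: minor triad on G = scale degree 1 → i.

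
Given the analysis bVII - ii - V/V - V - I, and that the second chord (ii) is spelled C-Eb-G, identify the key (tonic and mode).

Bb major

The chord Cm is a minor triad rooted on C; its label is ii.
If C is scale degree 2 and the mode makes that degree carry a minor triad, the tonic is Bb and the mode is major.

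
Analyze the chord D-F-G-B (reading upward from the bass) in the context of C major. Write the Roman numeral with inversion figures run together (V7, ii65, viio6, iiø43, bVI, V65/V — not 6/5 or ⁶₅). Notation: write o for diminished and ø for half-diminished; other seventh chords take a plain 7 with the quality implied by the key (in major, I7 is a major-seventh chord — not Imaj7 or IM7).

V43

The pitches G-B-D-F form a dominant seventh chord rooted on G.
In C major, G is the dominant; the diatonic dominant seventh chord there is V7.
With D in the bass the chord is in second inversion, so the figured bass is 43.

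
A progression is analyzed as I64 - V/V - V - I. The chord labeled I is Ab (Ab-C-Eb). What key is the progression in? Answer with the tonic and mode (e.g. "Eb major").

Ab major

I is given as Ab-C-Eb — a major triad with root Ab.
If Ab is scale degree 1 and the mode makes that degree carry a major triad, the tonic is Ab and the mode is major.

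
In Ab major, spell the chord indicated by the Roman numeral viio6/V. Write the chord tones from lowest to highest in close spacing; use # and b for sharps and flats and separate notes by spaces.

F Ab D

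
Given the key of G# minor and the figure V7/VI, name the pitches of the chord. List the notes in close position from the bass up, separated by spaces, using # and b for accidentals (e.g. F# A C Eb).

The slash means an applied dominant: we want the dominant of VI. In G# minor, VI is E major, and its dominant is built on B.
Building a dominant seventh chord on B gives B-D#-F#-A.

B D# F# A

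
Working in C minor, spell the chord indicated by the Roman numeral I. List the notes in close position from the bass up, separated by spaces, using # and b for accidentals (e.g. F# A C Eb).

I is the major tonic (Picardy third), borrowed from the parallel major. In C minor that root is C.
So the chord is C-E-G.

C E G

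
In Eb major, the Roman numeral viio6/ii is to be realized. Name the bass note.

G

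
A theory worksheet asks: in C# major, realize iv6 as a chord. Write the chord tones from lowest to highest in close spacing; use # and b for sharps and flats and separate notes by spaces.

A C# F#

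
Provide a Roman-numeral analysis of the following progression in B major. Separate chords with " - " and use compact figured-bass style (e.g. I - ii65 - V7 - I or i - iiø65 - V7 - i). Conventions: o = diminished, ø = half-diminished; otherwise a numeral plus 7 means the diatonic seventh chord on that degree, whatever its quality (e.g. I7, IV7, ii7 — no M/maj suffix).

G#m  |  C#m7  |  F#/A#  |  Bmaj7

vi - ii7 - V6 - I7

G#m: minor triad on G# = scale degree 6 → vi.
C#m7: root C# is the supertonic; minor seventh chord there is ii7.
F#/A# has root F#, degree 5 in B major, so V6.
Bmaj7: major seventh chord on B = scale degree 1 → I7.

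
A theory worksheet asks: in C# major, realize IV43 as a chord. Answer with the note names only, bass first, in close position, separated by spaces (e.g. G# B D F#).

The numeral's case and figure indicate a major seventh chord. In C# major its root, scale degree 4, is F#.
Stacking thirds from F# gives F#-A#-C#-E#.
The figured bass 43 indicates second inversion, placing the fifth (C#) in the bass: C#-E#-F#-A#.

C# E# F# A#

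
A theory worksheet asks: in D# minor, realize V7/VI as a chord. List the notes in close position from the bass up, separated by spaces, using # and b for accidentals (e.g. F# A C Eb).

V7/VI is a secondary dominant — the dominant seventh of VI. VI in D# minor is B, so the applied chord's root is F#, a perfect fifth above.
Building a dominant seventh chord on F# gives F#-A#-C#-E.

F# A# C# E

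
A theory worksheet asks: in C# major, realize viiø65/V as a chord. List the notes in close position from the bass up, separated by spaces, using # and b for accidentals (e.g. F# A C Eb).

A# C# E# F##

viiø65/V is a secondary leading-tone chord. The target V is G# in C# major; the applied chord is rooted a semitone below, on F##.
Building a half-diminished seventh chord on F## gives F##-A#-C#-E#.
The figured bass 65 indicates first inversion, placing the third (A#) in the bass: A#-C#-E#-F##.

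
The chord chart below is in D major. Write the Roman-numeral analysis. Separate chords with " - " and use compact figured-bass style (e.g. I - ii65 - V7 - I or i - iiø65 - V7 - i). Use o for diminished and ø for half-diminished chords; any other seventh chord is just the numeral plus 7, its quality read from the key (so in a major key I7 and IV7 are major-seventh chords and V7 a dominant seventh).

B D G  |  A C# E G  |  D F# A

B-D-G has root G, degree 4 in D major, so IV6.
A-C#-E-G: root A is the dominant; dominant seventh chord there is V7.
D-F#-A: major triad on D = scale degree 1 → I.

IV6 - V7 - I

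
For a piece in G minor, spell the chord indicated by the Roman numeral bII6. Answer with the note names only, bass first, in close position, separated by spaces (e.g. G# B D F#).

bII6 is the Neapolitan sixth — a major triad on the lowered second degree, here in its customary first inversion. In G minor that root is Ab.
So the chord is Ab-C-Eb, a major triad.
With the 6 figure the chord is in first inversion; from the bass C upward in close position it reads C-Eb-Ab.

C Eb Ab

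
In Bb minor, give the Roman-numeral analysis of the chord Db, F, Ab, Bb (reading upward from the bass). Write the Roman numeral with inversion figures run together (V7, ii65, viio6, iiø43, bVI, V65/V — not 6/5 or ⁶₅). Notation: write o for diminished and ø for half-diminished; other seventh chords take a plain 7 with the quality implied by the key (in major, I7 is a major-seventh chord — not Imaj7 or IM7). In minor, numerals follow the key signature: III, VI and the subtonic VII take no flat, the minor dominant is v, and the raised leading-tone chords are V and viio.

i65

The pitches Bb-Db-F-Ab form a minor seventh chord rooted on Bb.
In Bb minor, Bb is the tonic; the diatonic minor seventh chord there is i7.
With Db in the bass the chord is in first inversion, so the figured bass is 65.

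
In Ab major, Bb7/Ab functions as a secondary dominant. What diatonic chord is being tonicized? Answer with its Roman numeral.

V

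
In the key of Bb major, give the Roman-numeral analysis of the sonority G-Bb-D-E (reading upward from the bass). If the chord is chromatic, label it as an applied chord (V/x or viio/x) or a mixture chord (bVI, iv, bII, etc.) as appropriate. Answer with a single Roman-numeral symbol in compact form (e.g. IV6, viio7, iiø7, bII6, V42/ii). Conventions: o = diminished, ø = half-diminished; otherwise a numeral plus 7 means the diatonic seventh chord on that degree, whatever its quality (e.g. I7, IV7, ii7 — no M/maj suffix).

The pitches E-G-Bb-D form a half-diminished seventh chord rooted on E.
E sits a half step below F (V in Bb major); a diminished chord there is the applied leading-tone chord of V.
With G in the bass the chord is in first inversion, so the figured bass is 65.

viiø65/V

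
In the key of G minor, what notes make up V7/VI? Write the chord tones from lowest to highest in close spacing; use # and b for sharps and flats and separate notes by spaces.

Bb D F Ab

The slash means an applied dominant: we want the dominant of VI. In G minor, VI is Eb major, and its dominant is built on Bb.
Building a dominant seventh chord on Bb gives Bb-D-F-Ab.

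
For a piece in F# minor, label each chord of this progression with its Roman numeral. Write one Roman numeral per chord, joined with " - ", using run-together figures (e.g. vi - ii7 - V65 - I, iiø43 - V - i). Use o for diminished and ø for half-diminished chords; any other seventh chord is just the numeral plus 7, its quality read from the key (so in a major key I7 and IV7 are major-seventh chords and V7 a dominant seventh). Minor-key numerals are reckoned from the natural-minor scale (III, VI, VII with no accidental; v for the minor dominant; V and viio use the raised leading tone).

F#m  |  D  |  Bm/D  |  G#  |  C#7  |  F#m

i - VI - iv6 - V/V - V7 - i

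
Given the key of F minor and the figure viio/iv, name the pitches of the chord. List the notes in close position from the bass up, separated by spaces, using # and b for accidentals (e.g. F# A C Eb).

A C Eb

The slash marks an applied leading-tone chord: viio of iv. In F minor, iv is Bb, so the leading tone to it is A, a half step below.
Building a diminished triad on A gives A-C-Eb.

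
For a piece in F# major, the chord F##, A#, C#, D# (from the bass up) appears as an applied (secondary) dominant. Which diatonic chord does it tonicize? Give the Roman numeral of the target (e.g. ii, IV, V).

ii

The chord is a dominant seventh chord on D#.
A dominant resolves down a perfect fifth: D# → G#. In F# major, G# is scale degree 2, i.e. ii.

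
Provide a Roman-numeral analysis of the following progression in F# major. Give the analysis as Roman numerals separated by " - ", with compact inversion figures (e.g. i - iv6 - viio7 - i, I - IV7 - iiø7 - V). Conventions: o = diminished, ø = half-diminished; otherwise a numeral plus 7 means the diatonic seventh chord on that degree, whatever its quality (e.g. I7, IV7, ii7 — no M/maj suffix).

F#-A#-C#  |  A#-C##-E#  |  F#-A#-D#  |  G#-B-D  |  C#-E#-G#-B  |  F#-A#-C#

I - V/vi - vi6 - iio - V7 - I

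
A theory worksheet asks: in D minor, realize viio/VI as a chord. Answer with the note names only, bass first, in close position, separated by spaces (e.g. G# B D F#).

The slash marks an applied leading-tone chord: viio of VI. In D minor, VI is Bb, so the leading tone to it is A, a half step below.
Building a diminished triad on A gives A-C-Eb.

A C Eb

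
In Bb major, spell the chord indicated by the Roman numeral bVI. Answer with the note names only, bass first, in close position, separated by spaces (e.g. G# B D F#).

Scale degree 6 in Bb major is G; lowering it a half step gives Gb. bVI is a major triad on the lowered sixth degree, borrowed from the parallel minor.
So the chord is Gb-Bb-Db, a major triad.

Gb Bb Db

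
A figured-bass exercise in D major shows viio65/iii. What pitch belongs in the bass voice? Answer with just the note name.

G#

The applied chord viio65/iii is rooted on E#: E#-G#-B-D.
The figure 65 means first inversion — the third is in the bass.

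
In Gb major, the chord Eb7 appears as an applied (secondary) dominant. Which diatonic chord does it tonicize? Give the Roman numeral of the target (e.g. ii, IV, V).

The chord is a dominant seventh chord on Eb.
A dominant resolves down a perfect fifth: Eb → Ab. In Gb major, Ab is scale degree 2, i.e. ii.

ii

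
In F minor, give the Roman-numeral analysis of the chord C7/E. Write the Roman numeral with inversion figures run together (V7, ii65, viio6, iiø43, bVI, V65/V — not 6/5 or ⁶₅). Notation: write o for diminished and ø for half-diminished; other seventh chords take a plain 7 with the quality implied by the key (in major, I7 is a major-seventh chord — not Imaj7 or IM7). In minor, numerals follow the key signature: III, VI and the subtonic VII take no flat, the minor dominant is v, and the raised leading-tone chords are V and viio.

V65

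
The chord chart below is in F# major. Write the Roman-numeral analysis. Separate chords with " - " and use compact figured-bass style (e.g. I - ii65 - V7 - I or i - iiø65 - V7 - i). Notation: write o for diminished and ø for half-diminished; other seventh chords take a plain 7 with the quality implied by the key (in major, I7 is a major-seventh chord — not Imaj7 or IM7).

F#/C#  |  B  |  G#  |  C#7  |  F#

I64 - IV - V/V - V7 - I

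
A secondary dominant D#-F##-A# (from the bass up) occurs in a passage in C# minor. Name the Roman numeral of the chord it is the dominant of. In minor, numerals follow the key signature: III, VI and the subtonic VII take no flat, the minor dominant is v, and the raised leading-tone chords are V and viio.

V

The chord is a major triad on D#.
A dominant resolves down a perfect fifth: D# → G#. In C# minor, G# is scale degree 5, i.e. V.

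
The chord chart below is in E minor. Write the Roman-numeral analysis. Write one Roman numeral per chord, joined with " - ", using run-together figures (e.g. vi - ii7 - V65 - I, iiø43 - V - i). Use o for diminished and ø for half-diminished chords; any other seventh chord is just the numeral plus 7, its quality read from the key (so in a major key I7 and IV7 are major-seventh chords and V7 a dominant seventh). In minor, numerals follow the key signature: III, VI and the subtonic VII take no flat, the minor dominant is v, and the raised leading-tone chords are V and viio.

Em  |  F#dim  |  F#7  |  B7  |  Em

i - iio - V7/V - V7 - i

Em has root E, degree 1 in E minor, so i.
F#dim has root F#, degree 2 in E minor, so iio.
F#7 is the secondary dominant of V (dominant seventh chord on F#): V7/V.
B7: dominant seventh chord on B = scale degree 5 → V7.
Em: minor triad on E = scale degree 1 → i.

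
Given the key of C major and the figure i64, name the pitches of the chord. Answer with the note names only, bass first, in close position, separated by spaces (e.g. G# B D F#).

i64 is the minor tonic, borrowed from the parallel minor. In C major that root is C.
So the chord is C-Eb-G.
The figured bass 64 indicates second inversion, placing the fifth (G) in the bass: G-C-Eb.

G C Eb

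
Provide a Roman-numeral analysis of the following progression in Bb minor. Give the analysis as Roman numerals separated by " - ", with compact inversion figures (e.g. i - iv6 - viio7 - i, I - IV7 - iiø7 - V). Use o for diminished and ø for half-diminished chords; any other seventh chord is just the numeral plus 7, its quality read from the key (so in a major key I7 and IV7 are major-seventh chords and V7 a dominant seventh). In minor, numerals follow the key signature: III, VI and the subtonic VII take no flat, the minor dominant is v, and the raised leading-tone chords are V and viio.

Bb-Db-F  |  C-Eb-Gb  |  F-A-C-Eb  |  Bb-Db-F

Bb-Db-F has root Bb, degree 1 in Bb minor, so i.
C-Eb-Gb: root C is the supertonic; diminished triad there is iio.
F-A-C-Eb: dominant seventh chord on F = scale degree 5 → V7.
Bb-Db-F has root Bb, degree 1 in Bb minor, so i.

i - iio - V7 - i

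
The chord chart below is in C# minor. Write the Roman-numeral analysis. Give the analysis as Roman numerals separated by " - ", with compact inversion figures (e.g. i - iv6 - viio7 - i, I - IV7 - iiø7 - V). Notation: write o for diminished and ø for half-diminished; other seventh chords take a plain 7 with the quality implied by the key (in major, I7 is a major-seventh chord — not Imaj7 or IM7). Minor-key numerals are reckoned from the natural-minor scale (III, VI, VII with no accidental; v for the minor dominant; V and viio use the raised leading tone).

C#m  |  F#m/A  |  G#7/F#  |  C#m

i - iv6 - V42 - i

C#m: root C# is the tonic; minor triad there is i.
F#m/A has root F#, degree 4 in C# minor, so iv6.
G#7/F#: dominant seventh chord on G# = scale degree 5 → V42.
C#m has root C#, degree 1 in C# minor, so i.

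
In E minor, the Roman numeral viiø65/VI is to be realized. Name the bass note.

D

The applied chord viiø65/VI is rooted on B: B-D-F-A.
The figure 65 means first inversion — the third is in the bass.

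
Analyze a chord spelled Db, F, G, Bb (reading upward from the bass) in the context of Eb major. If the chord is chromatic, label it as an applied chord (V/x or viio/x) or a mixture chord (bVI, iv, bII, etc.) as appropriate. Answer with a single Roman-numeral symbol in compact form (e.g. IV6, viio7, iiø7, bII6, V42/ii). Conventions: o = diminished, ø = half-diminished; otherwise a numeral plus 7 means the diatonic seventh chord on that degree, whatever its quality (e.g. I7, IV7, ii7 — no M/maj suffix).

viiø43/IV

Stacked in thirds the chord is G-Bb-Db-F: a half-diminished seventh chord on G.
G sits a half step below Ab (IV in Eb major); a diminished chord there is the applied leading-tone chord of IV.
With Db in the bass the chord is in second inversion, so the figured bass is 43.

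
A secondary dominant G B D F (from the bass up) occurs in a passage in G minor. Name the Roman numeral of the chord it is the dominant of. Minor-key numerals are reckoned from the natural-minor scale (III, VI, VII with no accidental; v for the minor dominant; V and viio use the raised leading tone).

The chord is a dominant seventh chord on G.
A dominant resolves down a perfect fifth: G → C. In G minor, C is scale degree 4, i.e. iv.

iv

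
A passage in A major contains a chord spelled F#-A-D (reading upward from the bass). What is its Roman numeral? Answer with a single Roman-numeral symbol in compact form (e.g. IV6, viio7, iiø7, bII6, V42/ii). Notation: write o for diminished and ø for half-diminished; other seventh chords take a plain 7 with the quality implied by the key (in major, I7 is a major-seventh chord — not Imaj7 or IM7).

IV6

Stacked in thirds the chord is D-F#-A: a major triad on D.
In A major, D is the subdominant; the diatonic major triad there is IV.
With F# in the bass the chord is in first inversion, so the figured bass is 6.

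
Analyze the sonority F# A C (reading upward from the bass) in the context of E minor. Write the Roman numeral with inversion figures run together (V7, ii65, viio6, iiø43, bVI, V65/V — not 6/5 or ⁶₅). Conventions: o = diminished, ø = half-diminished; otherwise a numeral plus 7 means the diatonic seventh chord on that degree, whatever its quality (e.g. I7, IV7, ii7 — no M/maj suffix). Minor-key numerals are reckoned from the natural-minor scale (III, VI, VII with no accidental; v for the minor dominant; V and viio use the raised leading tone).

Stacked in thirds the chord is F#-A-C: a diminished triad on F#.
F# is scale degree 2 in E minor, and a diminished triad on that degree is written iio.

iio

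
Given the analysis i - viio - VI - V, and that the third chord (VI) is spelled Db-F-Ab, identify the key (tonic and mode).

F minor

The anchor chord is a major triad on Db, labeled VI.
Counting down 5 scale steps from Db places the tonic on F; a major triad on degree 6 is diatonic only in minor.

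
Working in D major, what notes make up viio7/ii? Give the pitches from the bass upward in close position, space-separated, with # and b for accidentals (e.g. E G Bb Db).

viio7/ii is a secondary leading-tone chord. The target ii is E in D major; the applied chord is rooted a semitone below, on D#.
Building a fully diminished seventh chord on D# gives D#-F#-A-C.

D# F# A C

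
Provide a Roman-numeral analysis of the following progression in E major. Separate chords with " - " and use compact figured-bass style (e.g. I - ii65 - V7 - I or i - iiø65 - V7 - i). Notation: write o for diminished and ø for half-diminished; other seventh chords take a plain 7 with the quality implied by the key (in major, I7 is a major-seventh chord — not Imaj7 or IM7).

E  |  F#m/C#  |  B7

E has root E, degree 1 in E major, so I.
F#m/C#: minor triad on F# = scale degree 2 → ii64.
B7: root B is the dominant; dominant seventh chord there is V7.

I - ii64 - V7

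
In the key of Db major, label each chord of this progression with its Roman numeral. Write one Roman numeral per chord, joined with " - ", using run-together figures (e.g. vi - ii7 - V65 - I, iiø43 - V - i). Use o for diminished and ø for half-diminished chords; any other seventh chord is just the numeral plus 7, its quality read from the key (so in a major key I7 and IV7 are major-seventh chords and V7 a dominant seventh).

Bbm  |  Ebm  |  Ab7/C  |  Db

Bbm has root Bb, degree 6 in Db major, so vi.
Ebm has root Eb, degree 2 in Db major, so ii.
Ab7/C: dominant seventh chord on Ab = scale degree 5 → V65.
Db has root Db, degree 1 in Db major, so I.

vi - ii - V65 - I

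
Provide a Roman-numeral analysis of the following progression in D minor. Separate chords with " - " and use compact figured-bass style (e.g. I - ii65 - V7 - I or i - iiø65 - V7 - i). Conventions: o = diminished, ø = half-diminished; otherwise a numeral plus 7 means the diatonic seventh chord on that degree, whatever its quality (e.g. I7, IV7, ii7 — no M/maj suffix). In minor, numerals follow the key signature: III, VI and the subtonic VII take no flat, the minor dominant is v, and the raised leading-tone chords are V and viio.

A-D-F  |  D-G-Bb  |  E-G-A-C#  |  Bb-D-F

A-D-F: root D is the tonic; minor triad there is i64.
D-G-Bb: root G is the subdominant; minor triad there is iv64.
E-G-A-C#: root A is the dominant; dominant seventh chord there is V43.
Bb-D-F: root Bb is the submediant; major triad there is VI.

i64 - iv64 - V43 - VI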